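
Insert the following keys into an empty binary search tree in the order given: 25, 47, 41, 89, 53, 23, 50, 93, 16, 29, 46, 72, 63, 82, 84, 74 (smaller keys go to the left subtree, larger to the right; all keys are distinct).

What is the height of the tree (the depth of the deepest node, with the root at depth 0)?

6

25: root
47: right child of 25 (depth 1)
41: left child of 47 (depth 2)
89: right child of 47 (depth 2)
53: left child of 89 (depth 3)
23: left child of 25 (depth 1)
50: left child of 53 (depth 4)
93: right child of 89 (depth 3)
16: left child of 23 (depth 2)
29: left child of 41 (depth 3)
46: right child of 41 (depth 3)
72: right child of 53 (depth 4)
63: left child of 72 (depth 5)
82: right child of 72 (depth 5)
84: right child of 82 (depth 6)
74: left child of 82 (depth 6)

The deepest node is 84 at depth 6.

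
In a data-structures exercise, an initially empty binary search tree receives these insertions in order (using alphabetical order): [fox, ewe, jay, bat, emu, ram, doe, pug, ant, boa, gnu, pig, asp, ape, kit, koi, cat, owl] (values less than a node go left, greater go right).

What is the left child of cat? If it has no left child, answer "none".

Insert fox: tree is empty, so fox becomes the root.
Insert ewe: ewe < fox → go left. Place as left child of fox.
Insert jay: jay > fox → go right. Place as right child of fox.
Insert bat: bat < fox → go left; bat < ewe → go left. Place as left child of ewe.
Insert emu: emu < fox → go left; emu < ewe → go left; emu > bat → go right. Place as right child of bat.
Insert ram: ram > fox → go right; ram > jay → go right. Place as right child of jay.
Insert doe: doe < fox → go left; doe < ewe → go left; doe > bat → go right; doe < emu → go left. Place as left child of emu.
Insert pug: pug > fox → go right; pug > jay → go right; pug < ram → go left. Place as left child of ram.
Insert ant: ant < fox → go left; ant < ewe → go left; ant < bat → go left. Place as left child of bat.
Insert boa: boa < fox → go left; boa < ewe → go left; boa > bat → go right; boa < emu → go left; boa < doe → go left. Place as left child of doe.
Insert gnu: gnu > fox → go right; gnu < jay → go left. Place as left child of jay.
Insert pig: pig > fox → go right; pig > jay → go right; pig < ram → go left; pig < pug → go left. Place as left child of pug.
Insert asp: asp < fox → go left; asp < ewe → go left; asp < bat → go left; asp > ant → go right. Place as right child of ant.
Insert ape: ape < fox → go left; ape < ewe → go left; ape < bat → go left; ape > ant → go right; ape < asp → go left. Place as left child of asp.
Insert kit: kit > fox → go right; kit > jay → go right; kit < ram → go left; kit < pug → go left; kit < pig → go left. Place as left child of pig.
Insert koi: koi > fox → go right; koi > jay → go right; koi < ram → go left; koi < pug → go left; koi < pig → go left; koi > kit → go right. Place as right child of kit.
Insert cat: cat < fox → go left; cat < ewe → go left; cat > bat → go right; cat < emu → go left; cat < doe → go left; cat > boa → go right. Place as right child of boa.
Insert owl: owl > fox → go right; owl > jay → go right; owl < ram → go left; owl < pug → go left; owl < pig → go left; owl > kit → go right; owl > koi → go right. Place as right child of koi.

none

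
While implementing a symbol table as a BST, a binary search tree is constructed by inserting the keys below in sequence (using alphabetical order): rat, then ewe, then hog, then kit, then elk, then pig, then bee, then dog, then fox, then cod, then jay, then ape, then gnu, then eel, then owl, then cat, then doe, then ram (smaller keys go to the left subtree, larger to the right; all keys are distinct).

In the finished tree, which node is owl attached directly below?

pig

Resulting structure (node: left, right):
  rat: L=ewe, R=–
  ewe: L=elk, R=hog
  hog: L=fox, R=kit
  kit: L=jay, R=pig
  elk: L=bee, R=–
  pig: L=owl, R=ram
  bee: L=ape, R=dog
  dog: L=cod, R=eel
  fox: L=–, R=gnu
  cod: L=cat, R=doe
  jay: L=–, R=–
  ape: L=–, R=–
  gnu: L=–, R=–
  eel: L=–, R=–
  owl: L=–, R=–
  cat: L=–, R=–
  doe: L=–, R=–
  ram: L=–, R=–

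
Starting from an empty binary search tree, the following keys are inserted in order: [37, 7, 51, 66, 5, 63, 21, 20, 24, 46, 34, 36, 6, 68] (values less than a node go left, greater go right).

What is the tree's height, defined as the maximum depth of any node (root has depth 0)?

5

Resulting structure (node: left, right):
  37: L=7, R=51
  7: L=5, R=21
  51: L=46, R=66
  66: L=63, R=68
  5: L=–, R=6
  63: L=–, R=–
  21: L=20, R=24
  20: L=–, R=–
  24: L=–, R=34
  46: L=–, R=–
  34: L=–, R=36
  36: L=–, R=–
  6: L=–, R=–
  68: L=–, R=–

The deepest node is 36 at depth 5.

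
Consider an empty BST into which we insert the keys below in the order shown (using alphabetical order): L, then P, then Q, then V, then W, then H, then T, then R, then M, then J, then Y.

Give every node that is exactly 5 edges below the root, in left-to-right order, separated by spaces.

R Y

Resulting structure (node: left, right):
  L: L=H, R=P
  P: L=M, R=Q
  Q: L=–, R=V
  V: L=T, R=W
  W: L=–, R=Y
  H: L=–, R=J
  T: L=R, R=–
  R: L=–, R=–
  M: L=–, R=–
  J: L=–, R=–
  Y: L=–, R=–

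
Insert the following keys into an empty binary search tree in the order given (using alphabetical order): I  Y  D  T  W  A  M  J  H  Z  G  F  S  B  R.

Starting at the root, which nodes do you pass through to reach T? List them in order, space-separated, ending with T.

I: root
Y: right child of I (depth 1)
D: left child of I (depth 1)
T: left child of Y (depth 2)
W: right child of T (depth 3)
A: left child of D (depth 2)
M: left child of T (depth 3)
J: left child of M (depth 4)
H: right child of D (depth 2)
Z: right child of Y (depth 2)
G: left child of H (depth 3)
F: left child of G (depth 4)
S: right child of M (depth 4)
B: right child of A (depth 3)
R: left child of S (depth 5)

I Y T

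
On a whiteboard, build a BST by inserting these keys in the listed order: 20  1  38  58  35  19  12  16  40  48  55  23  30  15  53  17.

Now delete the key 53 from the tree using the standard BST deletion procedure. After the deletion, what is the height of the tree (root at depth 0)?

5

20: root
1: left child of 20 (depth 1)
38: right child of 20 (depth 1)
58: right child of 38 (depth 2)
35: left child of 38 (depth 2)
19: right child of 1 (depth 2)
12: left child of 19 (depth 3)
16: right child of 12 (depth 4)
40: left child of 58 (depth 3)
48: right child of 40 (depth 4)
55: right child of 48 (depth 5)
23: left child of 35 (depth 3)
30: right child of 23 (depth 4)
15: left child of 16 (depth 5)
53: left child of 55 (depth 6)
17: right child of 16 (depth 5)

Delete 53 (at most one child — splice it out).
After deletion, deepest node is 55 at depth 5.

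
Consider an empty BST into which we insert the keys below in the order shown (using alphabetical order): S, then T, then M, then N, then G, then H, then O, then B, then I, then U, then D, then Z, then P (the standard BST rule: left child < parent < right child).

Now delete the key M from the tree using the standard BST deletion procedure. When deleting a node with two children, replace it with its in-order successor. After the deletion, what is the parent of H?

G

Insert S: tree is empty, so S becomes the root.
Insert T: T > S → go right. Place as right child of S.
Insert M: M < S → go left. Place as left child of S.
Insert N: N < S → go left; N > M → go right. Place as right child of M.
Insert G: G < S → go left; G < M → go left. Place as left child of M.
Insert H: H < S → go left; H < M → go left; H > G → go right. Place as right child of G.
Insert O: O < S → go left; O > M → go right; O > N → go right. Place as right child of N.
Insert B: B < S → go left; B < M → go left; B < G → go left. Place as left child of G.
Insert I: I < S → go left; I < M → go left; I > G → go right; I > H → go right. Place as right child of H.
Insert U: U > S → go right; U > T → go right. Place as right child of T.
Insert D: D < S → go left; D < M → go left; D < G → go left; D > B → go right. Place as right child of B.
Insert Z: Z > S → go right; Z > T → go right; Z > U → go right. Place as right child of U.
Insert P: P < S → go left; P > M → go right; P > N → go right; P > O → go right. Place as right child of O.

Delete M (two children — replace with in-order successor).
After deletion, H's parent is G.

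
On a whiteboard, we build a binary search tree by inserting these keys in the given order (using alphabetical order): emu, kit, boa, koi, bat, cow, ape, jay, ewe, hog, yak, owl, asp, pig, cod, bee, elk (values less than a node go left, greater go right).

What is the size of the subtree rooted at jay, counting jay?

Insert emu: tree is empty, so emu becomes the root.
Insert kit: kit > emu → go right. Place as right child of emu.
Insert boa: boa < emu → go left. Place as left child of emu.
Insert koi: koi > emu → go right; koi > kit → go right. Place as right child of kit.
Insert bat: bat < emu → go left; bat < boa → go left. Place as left child of boa.
Insert cow: cow < emu → go left; cow > boa → go right. Place as right child of boa.
Insert ape: ape < emu → go left; ape < boa → go left; ape < bat → go left. Place as left child of bat.
Insert jay: jay > emu → go right; jay < kit → go left. Place as left child of kit.
Insert ewe: ewe > emu → go right; ewe < kit → go left; ewe < jay → go left. Place as left child of jay.
Insert hog: hog > emu → go right; hog < kit → go left; hog < jay → go left; hog > ewe → go right. Place as right child of ewe.
Insert yak: yak > emu → go right; yak > kit → go right; yak > koi → go right. Place as right child of koi.
Insert owl: owl > emu → go right; owl > kit → go right; owl > koi → go right; owl < yak → go left. Place as left child of yak.
Insert asp: asp < emu → go left; asp < boa → go left; asp < bat → go left; asp > ape → go right. Place as right child of ape.
Insert pig: pig > emu → go right; pig > kit → go right; pig > koi → go right; pig < yak → go left; pig > owl → go right. Place as right child of owl.
Insert cod: cod < emu → go left; cod > boa → go right; cod < cow → go left. Place as left child of cow.
Insert bee: bee < emu → go left; bee < boa → go left; bee > bat → go right. Place as right child of bat.
Insert elk: elk < emu → go left; elk > boa → go right; elk > cow → go right. Place as right child of cow.

Subtree rooted at jay contains: jay, ewe, hog — 3 nodes.

3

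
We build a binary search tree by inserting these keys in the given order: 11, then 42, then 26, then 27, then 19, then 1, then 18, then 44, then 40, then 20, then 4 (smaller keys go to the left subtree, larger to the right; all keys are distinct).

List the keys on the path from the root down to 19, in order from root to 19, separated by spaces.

Insert 11: tree is empty, so 11 becomes the root.
Insert 42: 42 > 11 → go right. Place as right child of 11.
Insert 26: 26 > 11 → go right; 26 < 42 → go left. Place as left child of 42.
Insert 27: 27 > 11 → go right; 27 < 42 → go left; 27 > 26 → go right. Place as right child of 26.
Insert 19: 19 > 11 → go right; 19 < 42 → go left; 19 < 26 → go left. Place as left child of 26.
Insert 1: 1 < 11 → go left. Place as left child of 11.
Insert 18: 18 > 11 → go right; 18 < 42 → go left; 18 < 26 → go left; 18 < 19 → go left. Place as left child of 19.
Insert 44: 44 > 11 → go right; 44 > 42 → go right. Place as right child of 42.
Insert 40: 40 > 11 → go right; 40 < 42 → go left; 40 > 26 → go right; 40 > 27 → go right. Place as right child of 27.
Insert 20: 20 > 11 → go right; 20 < 42 → go left; 20 < 26 → go left; 20 > 19 → go right. Place as right child of 19.
Insert 4: 4 < 11 → go left; 4 > 1 → go right. Place as right child of 1.

11 42 26 19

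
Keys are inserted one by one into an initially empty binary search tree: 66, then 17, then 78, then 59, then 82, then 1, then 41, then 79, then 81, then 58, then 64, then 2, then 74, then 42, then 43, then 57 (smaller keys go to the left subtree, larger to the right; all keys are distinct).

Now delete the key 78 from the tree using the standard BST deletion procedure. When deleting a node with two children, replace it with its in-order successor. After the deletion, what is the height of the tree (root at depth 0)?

66: root
17: left child of 66 (depth 1)
78: right child of 66 (depth 1)
59: right child of 17 (depth 2)
82: right child of 78 (depth 2)
1: left child of 17 (depth 2)
41: left child of 59 (depth 3)
79: left child of 82 (depth 3)
81: right child of 79 (depth 4)
58: right child of 41 (depth 4)
64: right child of 59 (depth 3)
2: right child of 1 (depth 3)
74: left child of 78 (depth 2)
42: left child of 58 (depth 5)
43: right child of 42 (depth 6)
57: right child of 43 (depth 7)

Delete 78 (two children — replace with in-order successor).
After deletion, deepest node is 57 at depth 7.

7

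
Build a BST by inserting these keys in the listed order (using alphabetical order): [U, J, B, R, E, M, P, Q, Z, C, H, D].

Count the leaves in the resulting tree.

U: root
J: left child of U (depth 1)
B: left child of J (depth 2)
R: right child of J (depth 2)
E: right child of B (depth 3)
M: left child of R (depth 3)
P: right child of M (depth 4)
Q: right child of P (depth 5)
Z: right child of U (depth 1)
C: left child of E (depth 4)
H: right child of E (depth 4)
D: right child of C (depth 5)

Leaves: D, H, Q, Z — 4 in total.

4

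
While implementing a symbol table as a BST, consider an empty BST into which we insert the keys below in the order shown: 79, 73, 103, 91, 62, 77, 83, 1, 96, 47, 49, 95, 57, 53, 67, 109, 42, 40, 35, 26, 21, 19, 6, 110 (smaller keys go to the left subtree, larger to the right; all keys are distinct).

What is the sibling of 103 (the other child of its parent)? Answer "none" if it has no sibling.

79: root
73: left child of 79 (depth 1)
103: right child of 79 (depth 1)
91: left child of 103 (depth 2)
62: left child of 73 (depth 2)
77: right child of 73 (depth 2)
83: left child of 91 (depth 3)
1: left child of 62 (depth 3)
96: right child of 91 (depth 3)
47: right child of 1 (depth 4)
49: right child of 47 (depth 5)
95: left child of 96 (depth 4)
57: right child of 49 (depth 6)
53: left child of 57 (depth 7)
67: right child of 62 (depth 3)
109: right child of 103 (depth 2)
42: left child of 47 (depth 5)
40: left child of 42 (depth 6)
35: left child of 40 (depth 7)
26: left child of 35 (depth 8)
21: left child of 26 (depth 9)
19: left child of 21 (depth 10)
6: left child of 19 (depth 11)
110: right child of 109 (depth 3)

103's parent is 79; the other child of 79 is 73.

73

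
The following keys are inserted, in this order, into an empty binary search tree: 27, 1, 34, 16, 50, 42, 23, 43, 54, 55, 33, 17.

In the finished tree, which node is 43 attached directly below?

42

27: root
1: left child of 27 (depth 1)
34: right child of 27 (depth 1)
16: right child of 1 (depth 2)
50: right child of 34 (depth 2)
42: left child of 50 (depth 3)
23: right child of 16 (depth 3)
43: right child of 42 (depth 4)
54: right child of 50 (depth 3)
55: right child of 54 (depth 4)
33: left child of 34 (depth 2)
17: left child of 23 (depth 4)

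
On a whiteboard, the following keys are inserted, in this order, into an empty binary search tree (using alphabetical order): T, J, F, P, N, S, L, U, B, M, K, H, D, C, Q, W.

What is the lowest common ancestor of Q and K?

Resulting structure (node: left, right):
  T: L=J, R=U
  J: L=F, R=P
  F: L=B, R=H
  P: L=N, R=S
  N: L=L, R=–
  S: L=Q, R=–
  L: L=K, R=M
  U: L=–, R=W
  B: L=–, R=D
  M: L=–, R=–
  K: L=–, R=–
  H: L=–, R=–
  D: L=C, R=–
  C: L=–, R=–
  Q: L=–, R=–
  W: L=–, R=–

Path to Q: T → J → P → S → Q
Path to K: T → J → P → N → L → K
The paths share a prefix ending at P, then split left and right.

P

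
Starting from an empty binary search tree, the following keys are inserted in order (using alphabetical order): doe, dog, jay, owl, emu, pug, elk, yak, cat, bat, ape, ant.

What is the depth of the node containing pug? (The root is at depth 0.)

4

Insert doe: tree is empty, so doe becomes the root.
Insert dog: dog > doe → go right. Place as right child of doe.
Insert jay: jay > doe → go right; jay > dog → go right. Place as right child of dog.
Insert owl: owl > doe → go right; owl > dog → go right; owl > jay → go right. Place as right child of jay.
Insert emu: emu > doe → go right; emu > dog → go right; emu < jay → go left. Place as left child of jay.
Insert pug: pug > doe → go right; pug > dog → go right; pug > jay → go right; pug > owl → go right. Place as right child of owl.
Insert elk: elk > doe → go right; elk > dog → go right; elk < jay → go left; elk < emu → go left. Place as left child of emu.
Insert yak: yak > doe → go right; yak > dog → go right; yak > jay → go right; yak > owl → go right; yak > pug → go right. Place as right child of pug.
Insert cat: cat < doe → go left. Place as left child of doe.
Insert bat: bat < doe → go left; bat < cat → go left. Place as left child of cat.
Insert ape: ape < doe → go left; ape < cat → go left; ape < bat → go left. Place as left child of bat.
Insert ant: ant < doe → go left; ant < cat → go left; ant < bat → go left; ant < ape → go left. Place as left child of ape.

Path to pug: doe → dog → jay → owl → pug, which is 4 edges.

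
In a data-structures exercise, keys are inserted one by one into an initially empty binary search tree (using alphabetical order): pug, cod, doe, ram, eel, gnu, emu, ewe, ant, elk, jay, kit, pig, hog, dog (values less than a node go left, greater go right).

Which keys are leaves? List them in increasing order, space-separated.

ant dog elk ewe hog pig ram

pug: root
cod: left child of pug (depth 1)
doe: right child of cod (depth 2)
ram: right child of pug (depth 1)
eel: right child of doe (depth 3)
gnu: right child of eel (depth 4)
emu: left child of gnu (depth 5)
ewe: right child of emu (depth 6)
ant: left child of cod (depth 2)
elk: left child of emu (depth 6)
jay: right child of gnu (depth 5)
kit: right child of jay (depth 6)
pig: right child of kit (depth 7)
hog: left child of jay (depth 6)
dog: left child of eel (depth 4)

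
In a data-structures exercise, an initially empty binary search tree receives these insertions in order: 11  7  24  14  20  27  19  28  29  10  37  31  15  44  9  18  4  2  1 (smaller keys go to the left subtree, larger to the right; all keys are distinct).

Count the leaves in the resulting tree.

11: root
7: left child of 11 (depth 1)
24: right child of 11 (depth 1)
14: left child of 24 (depth 2)
20: right child of 14 (depth 3)
27: right child of 24 (depth 2)
19: left child of 20 (depth 4)
28: right child of 27 (depth 3)
29: right child of 28 (depth 4)
10: right child of 7 (depth 2)
37: right child of 29 (depth 5)
31: left child of 37 (depth 6)
15: left child of 19 (depth 5)
44: right child of 37 (depth 6)
9: left child of 10 (depth 3)
18: right child of 15 (depth 6)
4: left child of 7 (depth 2)
2: left child of 4 (depth 3)
1: left child of 2 (depth 4)

Leaves: 1, 9, 18, 31, 44 — 5 in total.

5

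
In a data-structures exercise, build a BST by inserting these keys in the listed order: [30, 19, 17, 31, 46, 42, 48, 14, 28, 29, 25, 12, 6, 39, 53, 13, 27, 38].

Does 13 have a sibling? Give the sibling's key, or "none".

Resulting structure (node: left, right):
  30: L=19, R=31
  19: L=17, R=28
  17: L=14, R=–
  31: L=–, R=46
  46: L=42, R=48
  42: L=39, R=–
  48: L=–, R=53
  14: L=12, R=–
  28: L=25, R=29
  29: L=–, R=–
  25: L=–, R=27
  12: L=6, R=13
  6: L=–, R=–
  39: L=38, R=–
  53: L=–, R=–
  13: L=–, R=–
  27: L=–, R=–
  38: L=–, R=–

13's parent is 12; the other child of 12 is 6.

6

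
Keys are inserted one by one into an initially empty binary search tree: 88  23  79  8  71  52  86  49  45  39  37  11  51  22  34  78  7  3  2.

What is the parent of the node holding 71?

79

Resulting structure (node: left, right):
  88: L=23, R=–
  23: L=8, R=79
  79: L=71, R=86
  8: L=7, R=11
  71: L=52, R=78
  52: L=49, R=–
  86: L=–, R=–
  49: L=45, R=51
  45: L=39, R=–
  39: L=37, R=–
  37: L=34, R=–
  11: L=–, R=22
  51: L=–, R=–
  22: L=–, R=–
  34: L=–, R=–
  78: L=–, R=–
  7: L=3, R=–
  3: L=2, R=–
  2: L=–, R=–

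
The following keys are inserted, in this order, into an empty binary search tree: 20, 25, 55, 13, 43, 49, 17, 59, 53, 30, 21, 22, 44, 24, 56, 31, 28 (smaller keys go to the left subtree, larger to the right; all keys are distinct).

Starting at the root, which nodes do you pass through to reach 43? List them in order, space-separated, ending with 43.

Resulting structure (node: left, right):
  20: L=13, R=25
  25: L=21, R=55
  55: L=43, R=59
  13: L=–, R=17
  43: L=30, R=49
  49: L=44, R=53
  17: L=–, R=–
  59: L=56, R=–
  53: L=–, R=–
  30: L=28, R=31
  21: L=–, R=22
  22: L=–, R=24
  44: L=–, R=–
  24: L=–, R=–
  56: L=–, R=–
  31: L=–, R=–
  28: L=–, R=–

20 25 55 43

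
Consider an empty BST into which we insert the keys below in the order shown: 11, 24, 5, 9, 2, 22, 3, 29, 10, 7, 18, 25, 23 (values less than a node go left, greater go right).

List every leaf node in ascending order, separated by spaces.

11: root
24: right child of 11 (depth 1)
5: left child of 11 (depth 1)
9: right child of 5 (depth 2)
2: left child of 5 (depth 2)
22: left child of 24 (depth 2)
3: right child of 2 (depth 3)
29: right child of 24 (depth 2)
10: right child of 9 (depth 3)
7: left child of 9 (depth 3)
18: left child of 22 (depth 3)
25: left child of 29 (depth 3)
23: right child of 22 (depth 3)

3 7 10 18 23 25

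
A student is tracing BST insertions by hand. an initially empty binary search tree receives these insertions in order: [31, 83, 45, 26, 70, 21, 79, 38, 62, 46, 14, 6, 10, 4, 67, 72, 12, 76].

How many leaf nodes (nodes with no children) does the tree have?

Resulting structure (node: left, right):
  31: L=26, R=83
  83: L=45, R=–
  45: L=38, R=70
  26: L=21, R=–
  70: L=62, R=79
  21: L=14, R=–
  79: L=72, R=–
  38: L=–, R=–
  62: L=46, R=67
  46: L=–, R=–
  14: L=6, R=–
  6: L=4, R=10
  10: L=–, R=12
  4: L=–, R=–
  67: L=–, R=–
  72: L=–, R=76
  12: L=–, R=–
  76: L=–, R=–

Leaves: 4, 12, 38, 46, 67, 76 — 6 in total.

6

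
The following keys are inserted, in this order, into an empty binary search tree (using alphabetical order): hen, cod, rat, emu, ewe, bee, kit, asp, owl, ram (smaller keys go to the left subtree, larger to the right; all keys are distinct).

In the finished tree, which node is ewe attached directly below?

emu

hen: root
cod: left child of hen (depth 1)
rat: right child of hen (depth 1)
emu: right child of cod (depth 2)
ewe: right child of emu (depth 3)
bee: left child of cod (depth 2)
kit: left child of rat (depth 2)
asp: left child of bee (depth 3)
owl: right child of kit (depth 3)
ram: right child of owl (depth 4)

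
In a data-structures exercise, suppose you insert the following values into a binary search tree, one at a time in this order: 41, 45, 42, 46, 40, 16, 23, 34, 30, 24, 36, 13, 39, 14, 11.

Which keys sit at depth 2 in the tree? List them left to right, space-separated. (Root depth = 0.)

Resulting structure (node: left, right):
  41: L=40, R=45
  45: L=42, R=46
  42: L=–, R=–
  46: L=–, R=–
  40: L=16, R=–
  16: L=13, R=23
  23: L=–, R=34
  34: L=30, R=36
  30: L=24, R=–
  24: L=–, R=–
  36: L=–, R=39
  13: L=11, R=14
  39: L=–, R=–
  14: L=–, R=–
  11: L=–, R=–

16 42 46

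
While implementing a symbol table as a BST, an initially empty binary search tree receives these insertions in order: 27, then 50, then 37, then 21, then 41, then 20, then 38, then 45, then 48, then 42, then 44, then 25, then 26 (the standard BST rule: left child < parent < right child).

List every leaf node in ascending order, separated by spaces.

Insert 27: tree is empty, so 27 becomes the root.
Insert 50: 50 > 27 → go right. Place as right child of 27.
Insert 37: 37 > 27 → go right; 37 < 50 → go left. Place as left child of 50.
Insert 21: 21 < 27 → go left. Place as left child of 27.
Insert 41: 41 > 27 → go right; 41 < 50 → go left; 41 > 37 → go right. Place as right child of 37.
Insert 20: 20 < 27 → go left; 20 < 21 → go left. Place as left child of 21.
Insert 38: 38 > 27 → go right; 38 < 50 → go left; 38 > 37 → go right; 38 < 41 → go left. Place as left child of 41.
Insert 45: 45 > 27 → go right; 45 < 50 → go left; 45 > 37 → go right; 45 > 41 → go right. Place as right child of 41.
Insert 48: 48 > 27 → go right; 48 < 50 → go left; 48 > 37 → go right; 48 > 41 → go right; 48 > 45 → go right. Place as right child of 45.
Insert 42: 42 > 27 → go right; 42 < 50 → go left; 42 > 37 → go right; 42 > 41 → go right; 42 < 45 → go left. Place as left child of 45.
Insert 44: 44 > 27 → go right; 44 < 50 → go left; 44 > 37 → go right; 44 > 41 → go right; 44 < 45 → go left; 44 > 42 → go right. Place as right child of 42.
Insert 25: 25 < 27 → go left; 25 > 21 → go right. Place as right child of 21.
Insert 26: 26 < 27 → go left; 26 > 21 → go right; 26 > 25 → go right. Place as right child of 25.

20 26 38 44 48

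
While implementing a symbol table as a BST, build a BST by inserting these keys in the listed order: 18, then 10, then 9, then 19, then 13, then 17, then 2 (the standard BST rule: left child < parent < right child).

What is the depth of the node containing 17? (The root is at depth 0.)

3

18: root
10: left child of 18 (depth 1)
9: left child of 10 (depth 2)
19: right child of 18 (depth 1)
13: right child of 10 (depth 2)
17: right child of 13 (depth 3)
2: left child of 9 (depth 3)

Path to 17: 18 → 10 → 13 → 17, which is 3 edges.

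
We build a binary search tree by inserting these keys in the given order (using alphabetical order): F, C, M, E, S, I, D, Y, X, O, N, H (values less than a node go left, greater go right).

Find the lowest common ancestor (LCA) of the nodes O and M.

Resulting structure (node: left, right):
  F: L=C, R=M
  C: L=–, R=E
  M: L=I, R=S
  E: L=D, R=–
  S: L=O, R=Y
  I: L=H, R=–
  D: L=–, R=–
  Y: L=X, R=–
  X: L=–, R=–
  O: L=N, R=–
  N: L=–, R=–
  H: L=–, R=–

Path to O: F → M → S → O
Path to M: F → M
M lies on both paths and is an ancestor of the other node.

M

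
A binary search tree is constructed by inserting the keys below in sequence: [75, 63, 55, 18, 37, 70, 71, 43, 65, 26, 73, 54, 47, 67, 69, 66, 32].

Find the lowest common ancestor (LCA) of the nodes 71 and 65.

Insert 75: tree is empty, so 75 becomes the root.
Insert 63: 63 < 75 → go left. Place as left child of 75.
Insert 55: 55 < 75 → go left; 55 < 63 → go left. Place as left child of 63.
Insert 18: 18 < 75 → go left; 18 < 63 → go left; 18 < 55 → go left. Place as left child of 55.
Insert 37: 37 < 75 → go left; 37 < 63 → go left; 37 < 55 → go left; 37 > 18 → go right. Place as right child of 18.
Insert 70: 70 < 75 → go left; 70 > 63 → go right. Place as right child of 63.
Insert 71: 71 < 75 → go left; 71 > 63 → go right; 71 > 70 → go right. Place as right child of 70.
Insert 43: 43 < 75 → go left; 43 < 63 → go left; 43 < 55 → go left; 43 > 18 → go right; 43 > 37 → go right. Place as right child of 37.
Insert 65: 65 < 75 → go left; 65 > 63 → go right; 65 < 70 → go left. Place as left child of 70.
Insert 26: 26 < 75 → go left; 26 < 63 → go left; 26 < 55 → go left; 26 > 18 → go right; 26 < 37 → go left. Place as left child of 37.
Insert 73: 73 < 75 → go left; 73 > 63 → go right; 73 > 70 → go right; 73 > 71 → go right. Place as right child of 71.
Insert 54: 54 < 75 → go left; 54 < 63 → go left; 54 < 55 → go left; 54 > 18 → go right; 54 > 37 → go right; 54 > 43 → go right. Place as right child of 43.
Insert 47: 47 < 75 → go left; 47 < 63 → go left; 47 < 55 → go left; 47 > 18 → go right; 47 > 37 → go right; 47 > 43 → go right; 47 < 54 → go left. Place as left child of 54.
Insert 67: 67 < 75 → go left; 67 > 63 → go right; 67 < 70 → go left; 67 > 65 → go right. Place as right child of 65.
Insert 69: 69 < 75 → go left; 69 > 63 → go right; 69 < 70 → go left; 69 > 65 → go right; 69 > 67 → go right. Place as right child of 67.
Insert 66: 66 < 75 → go left; 66 > 63 → go right; 66 < 70 → go left; 66 > 65 → go right; 66 < 67 → go left. Place as left child of 67.
Insert 32: 32 < 75 → go left; 32 < 63 → go left; 32 < 55 → go left; 32 > 18 → go right; 32 < 37 → go left; 32 > 26 → go right. Place as right child of 26.

Path to 71: 75 → 63 → 70 → 71
Path to 65: 75 → 63 → 70 → 65
The paths share a prefix ending at 70, then split left and right.

70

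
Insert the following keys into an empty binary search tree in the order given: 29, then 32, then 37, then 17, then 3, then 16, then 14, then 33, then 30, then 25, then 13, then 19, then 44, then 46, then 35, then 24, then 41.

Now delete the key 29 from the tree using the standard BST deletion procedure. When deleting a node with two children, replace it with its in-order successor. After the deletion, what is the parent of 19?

Insert 29: tree is empty, so 29 becomes the root.
Insert 32: 32 > 29 → go right. Place as right child of 29.
Insert 37: 37 > 29 → go right; 37 > 32 → go right. Place as right child of 32.
Insert 17: 17 < 29 → go left. Place as left child of 29.
Insert 3: 3 < 29 → go left; 3 < 17 → go left. Place as left child of 17.
Insert 16: 16 < 29 → go left; 16 < 17 → go left; 16 > 3 → go right. Place as right child of 3.
Insert 14: 14 < 29 → go left; 14 < 17 → go left; 14 > 3 → go right; 14 < 16 → go left. Place as left child of 16.
Insert 33: 33 > 29 → go right; 33 > 32 → go right; 33 < 37 → go left. Place as left child of 37.
Insert 30: 30 > 29 → go right; 30 < 32 → go left. Place as left child of 32.
Insert 25: 25 < 29 → go left; 25 > 17 → go right. Place as right child of 17.
Insert 13: 13 < 29 → go left; 13 < 17 → go left; 13 > 3 → go right; 13 < 16 → go left; 13 < 14 → go left. Place as left child of 14.
Insert 19: 19 < 29 → go left; 19 > 17 → go right; 19 < 25 → go left. Place as left child of 25.
Insert 44: 44 > 29 → go right; 44 > 32 → go right; 44 > 37 → go right. Place as right child of 37.
Insert 46: 46 > 29 → go right; 46 > 32 → go right; 46 > 37 → go right; 46 > 44 → go right. Place as right child of 44.
Insert 35: 35 > 29 → go right; 35 > 32 → go right; 35 < 37 → go left; 35 > 33 → go right. Place as right child of 33.
Insert 24: 24 < 29 → go left; 24 > 17 → go right; 24 < 25 → go left; 24 > 19 → go right. Place as right child of 19.
Insert 41: 41 > 29 → go right; 41 > 32 → go right; 41 > 37 → go right; 41 < 44 → go left. Place as left child of 44.

Delete 29 (two children — replace with in-order successor).
After deletion, 19's parent is 25.

25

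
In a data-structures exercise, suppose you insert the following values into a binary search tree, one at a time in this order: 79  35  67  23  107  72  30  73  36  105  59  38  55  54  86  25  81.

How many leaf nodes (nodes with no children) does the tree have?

4

Insert 79: tree is empty, so 79 becomes the root.
Insert 35: 35 < 79 → go left. Place as left child of 79.
Insert 67: 67 < 79 → go left; 67 > 35 → go right. Place as right child of 35.
Insert 23: 23 < 79 → go left; 23 < 35 → go left. Place as left child of 35.
Insert 107: 107 > 79 → go right. Place as right child of 79.
Insert 72: 72 < 79 → go left; 72 > 35 → go right; 72 > 67 → go right. Place as right child of 67.
Insert 30: 30 < 79 → go left; 30 < 35 → go left; 30 > 23 → go right. Place as right child of 23.
Insert 73: 73 < 79 → go left; 73 > 35 → go right; 73 > 67 → go right; 73 > 72 → go right. Place as right child of 72.
Insert 36: 36 < 79 → go left; 36 > 35 → go right; 36 < 67 → go left. Place as left child of 67.
Insert 105: 105 > 79 → go right; 105 < 107 → go left. Place as left child of 107.
Insert 59: 59 < 79 → go left; 59 > 35 → go right; 59 < 67 → go left; 59 > 36 → go right. Place as right child of 36.
Insert 38: 38 < 79 → go left; 38 > 35 → go right; 38 < 67 → go left; 38 > 36 → go right; 38 < 59 → go left. Place as left child of 59.
Insert 55: 55 < 79 → go left; 55 > 35 → go right; 55 < 67 → go left; 55 > 36 → go right; 55 < 59 → go left; 55 > 38 → go right. Place as right child of 38.
Insert 54: 54 < 79 → go left; 54 > 35 → go right; 54 < 67 → go left; 54 > 36 → go right; 54 < 59 → go left; 54 > 38 → go right; 54 < 55 → go left. Place as left child of 55.
Insert 86: 86 > 79 → go right; 86 < 107 → go left; 86 < 105 → go left. Place as left child of 105.
Insert 25: 25 < 79 → go left; 25 < 35 → go left; 25 > 23 → go right; 25 < 30 → go left. Place as left child of 30.
Insert 81: 81 > 79 → go right; 81 < 107 → go left; 81 < 105 → go left; 81 < 86 → go left. Place as left child of 86.

Leaves: 25, 54, 73, 81 — 4 in total.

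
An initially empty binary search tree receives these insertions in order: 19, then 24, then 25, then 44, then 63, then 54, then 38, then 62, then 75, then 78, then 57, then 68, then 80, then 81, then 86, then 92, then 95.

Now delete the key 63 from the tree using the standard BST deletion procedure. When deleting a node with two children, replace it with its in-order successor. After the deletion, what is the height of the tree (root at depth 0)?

Insert 19: tree is empty, so 19 becomes the root.
Insert 24: 24 > 19 → go right. Place as right child of 19.
Insert 25: 25 > 19 → go right; 25 > 24 → go right. Place as right child of 24.
Insert 44: 44 > 19 → go right; 44 > 24 → go right; 44 > 25 → go right. Place as right child of 25.
Insert 63: 63 > 19 → go right; 63 > 24 → go right; 63 > 25 → go right; 63 > 44 → go right. Place as right child of 44.
Insert 54: 54 > 19 → go right; 54 > 24 → go right; 54 > 25 → go right; 54 > 44 → go right; 54 < 63 → go left. Place as left child of 63.
Insert 38: 38 > 19 → go right; 38 > 24 → go right; 38 > 25 → go right; 38 < 44 → go left. Place as left child of 44.
Insert 62: 62 > 19 → go right; 62 > 24 → go right; 62 > 25 → go right; 62 > 44 → go right; 62 < 63 → go left; 62 > 54 → go right. Place as right child of 54.
Insert 75: 75 > 19 → go right; 75 > 24 → go right; 75 > 25 → go right; 75 > 44 → go right; 75 > 63 → go right. Place as right child of 63.
Insert 78: 78 > 19 → go right; 78 > 24 → go right; 78 > 25 → go right; 78 > 44 → go right; 78 > 63 → go right; 78 > 75 → go right. Place as right child of 75.
Insert 57: 57 > 19 → go right; 57 > 24 → go right; 57 > 25 → go right; 57 > 44 → go right; 57 < 63 → go left; 57 > 54 → go right; 57 < 62 → go left. Place as left child of 62.
Insert 68: 68 > 19 → go right; 68 > 24 → go right; 68 > 25 → go right; 68 > 44 → go right; 68 > 63 → go right; 68 < 75 → go left. Place as left child of 75.
Insert 80: 80 > 19 → go right; 80 > 24 → go right; 80 > 25 → go right; 80 > 44 → go right; 80 > 63 → go right; 80 > 75 → go right; 80 > 78 → go right. Place as right child of 78.
Insert 81: 81 > 19 → go right; 81 > 24 → go right; 81 > 25 → go right; 81 > 44 → go right; 81 > 63 → go right; 81 > 75 → go right; 81 > 78 → go right; 81 > 80 → go right. Place as right child of 80.
Insert 86: 86 > 19 → go right; 86 > 24 → go right; 86 > 25 → go right; 86 > 44 → go right; 86 > 63 → go right; 86 > 75 → go right; 86 > 78 → go right; 86 > 80 → go right; 86 > 81 → go right. Place as right child of 81.
Insert 92: 92 > 19 → go right; 92 > 24 → go right; 92 > 25 → go right; 92 > 44 → go right; 92 > 63 → go right; 92 > 75 → go right; 92 > 78 → go right; 92 > 80 → go right; 92 > 81 → go right; 92 > 86 → go right. Place as right child of 86.
Insert 95: 95 > 19 → go right; 95 > 24 → go right; 95 > 25 → go right; 95 > 44 → go right; 95 > 63 → go right; 95 > 75 → go right; 95 > 78 → go right; 95 > 80 → go right; 95 > 81 → go right; 95 > 86 → go right; 95 > 92 → go right. Place as right child of 92.

Delete 63 (two children — replace with in-order successor).
After deletion, deepest node is 95 at depth 11.

11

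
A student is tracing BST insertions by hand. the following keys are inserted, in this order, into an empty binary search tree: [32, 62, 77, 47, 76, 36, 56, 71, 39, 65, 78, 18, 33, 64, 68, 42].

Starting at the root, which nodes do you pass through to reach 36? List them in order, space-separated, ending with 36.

Insert 32: tree is empty, so 32 becomes the root.
Insert 62: 62 > 32 → go right. Place as right child of 32.
Insert 77: 77 > 32 → go right; 77 > 62 → go right. Place as right child of 62.
Insert 47: 47 > 32 → go right; 47 < 62 → go left. Place as left child of 62.
Insert 76: 76 > 32 → go right; 76 > 62 → go right; 76 < 77 → go left. Place as left child of 77.
Insert 36: 36 > 32 → go right; 36 < 62 → go left; 36 < 47 → go left. Place as left child of 47.
Insert 56: 56 > 32 → go right; 56 < 62 → go left; 56 > 47 → go right. Place as right child of 47.
Insert 71: 71 > 32 → go right; 71 > 62 → go right; 71 < 77 → go left; 71 < 76 → go left. Place as left child of 76.
Insert 39: 39 > 32 → go right; 39 < 62 → go left; 39 < 47 → go left; 39 > 36 → go right. Place as right child of 36.
Insert 65: 65 > 32 → go right; 65 > 62 → go right; 65 < 77 → go left; 65 < 76 → go left; 65 < 71 → go left. Place as left child of 71.
Insert 78: 78 > 32 → go right; 78 > 62 → go right; 78 > 77 → go right. Place as right child of 77.
Insert 18: 18 < 32 → go left. Place as left child of 32.
Insert 33: 33 > 32 → go right; 33 < 62 → go left; 33 < 47 → go left; 33 < 36 → go left. Place as left child of 36.
Insert 64: 64 > 32 → go right; 64 > 62 → go right; 64 < 77 → go left; 64 < 76 → go left; 64 < 71 → go left; 64 < 65 → go left. Place as left child of 65.
Insert 68: 68 > 32 → go right; 68 > 62 → go right; 68 < 77 → go left; 68 < 76 → go left; 68 < 71 → go left; 68 > 65 → go right. Place as right child of 65.
Insert 42: 42 > 32 → go right; 42 < 62 → go left; 42 < 47 → go left; 42 > 36 → go right; 42 > 39 → go right. Place as right child of 39.

32 62 47 36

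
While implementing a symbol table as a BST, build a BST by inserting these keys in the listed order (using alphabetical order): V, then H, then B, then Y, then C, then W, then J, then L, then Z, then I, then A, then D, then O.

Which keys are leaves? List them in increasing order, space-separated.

A D I O W Z

Insert V: tree is empty, so V becomes the root.
Insert H: H < V → go left. Place as left child of V.
Insert B: B < V → go left; B < H → go left. Place as left child of H.
Insert Y: Y > V → go right. Place as right child of V.
Insert C: C < V → go left; C < H → go left; C > B → go right. Place as right child of B.
Insert W: W > V → go right; W < Y → go left. Place as left child of Y.
Insert J: J < V → go left; J > H → go right. Place as right child of H.
Insert L: L < V → go left; L > H → go right; L > J → go right. Place as right child of J.
Insert Z: Z > V → go right; Z > Y → go right. Place as right child of Y.
Insert I: I < V → go left; I > H → go right; I < J → go left. Place as left child of J.
Insert A: A < V → go left; A < H → go left; A < B → go left. Place as left child of B.
Insert D: D < V → go left; D < H → go left; D > B → go right; D > C → go right. Place as right child of C.
Insert O: O < V → go left; O > H → go right; O > J → go right; O > L → go right. Place as right child of L.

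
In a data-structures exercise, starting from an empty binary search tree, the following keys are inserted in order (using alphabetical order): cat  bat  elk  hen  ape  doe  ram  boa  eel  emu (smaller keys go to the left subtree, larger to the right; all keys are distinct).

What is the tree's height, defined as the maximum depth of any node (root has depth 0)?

cat: root
bat: left child of cat (depth 1)
elk: right child of cat (depth 1)
hen: right child of elk (depth 2)
ape: left child of bat (depth 2)
doe: left child of elk (depth 2)
ram: right child of hen (depth 3)
boa: right child of bat (depth 2)
eel: right child of doe (depth 3)
emu: left child of hen (depth 3)

The deepest node is ram at depth 3.

3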